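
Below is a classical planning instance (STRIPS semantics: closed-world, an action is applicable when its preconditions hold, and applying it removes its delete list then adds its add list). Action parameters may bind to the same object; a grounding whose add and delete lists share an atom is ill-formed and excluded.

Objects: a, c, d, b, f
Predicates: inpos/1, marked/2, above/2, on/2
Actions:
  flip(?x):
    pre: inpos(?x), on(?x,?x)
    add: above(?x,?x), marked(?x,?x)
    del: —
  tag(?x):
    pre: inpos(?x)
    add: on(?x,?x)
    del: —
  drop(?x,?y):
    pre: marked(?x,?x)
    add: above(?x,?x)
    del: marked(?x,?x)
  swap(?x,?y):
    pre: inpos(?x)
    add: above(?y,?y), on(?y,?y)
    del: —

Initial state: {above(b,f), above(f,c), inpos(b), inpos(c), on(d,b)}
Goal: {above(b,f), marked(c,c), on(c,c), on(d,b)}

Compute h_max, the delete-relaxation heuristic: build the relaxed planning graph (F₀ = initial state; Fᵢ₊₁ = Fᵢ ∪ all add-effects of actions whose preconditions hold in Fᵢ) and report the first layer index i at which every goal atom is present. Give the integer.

2

F0 = init (5 atoms)
F1 = F0 ∪ {above(a,a), above(b,b), above(c,c), above(d,d), above(f,f), on(a,a), on(b,b), on(c,c), on(d,d), on(f,f)}  (15 atoms)
F2 = F1 ∪ {marked(b,b), marked(c,c)}  (17 atoms)
goal ⊆ F2  ⇒  h_max = 2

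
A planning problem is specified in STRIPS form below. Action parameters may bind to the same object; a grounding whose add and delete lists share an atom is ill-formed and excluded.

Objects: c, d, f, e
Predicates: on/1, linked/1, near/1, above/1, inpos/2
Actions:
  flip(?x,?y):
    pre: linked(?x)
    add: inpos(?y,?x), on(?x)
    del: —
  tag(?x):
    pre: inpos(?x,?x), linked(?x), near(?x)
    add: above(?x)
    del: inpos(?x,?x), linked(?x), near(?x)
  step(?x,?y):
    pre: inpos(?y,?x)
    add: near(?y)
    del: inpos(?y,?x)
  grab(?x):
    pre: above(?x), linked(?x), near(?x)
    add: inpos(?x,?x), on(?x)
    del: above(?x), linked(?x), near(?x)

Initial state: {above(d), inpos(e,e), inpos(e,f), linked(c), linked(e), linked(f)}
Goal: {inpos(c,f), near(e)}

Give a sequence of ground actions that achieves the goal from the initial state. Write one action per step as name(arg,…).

1. flip(f,c)  →  {above(d), inpos(c,f), inpos(e,e), inpos(e,f), linked(c), linked(e), linked(f), on(f)}
2. step(f,e)  →  {above(d), inpos(c,f), inpos(e,e), linked(c), linked(e), linked(f), near(e), on(f)}

flip(f,c); step(f,e)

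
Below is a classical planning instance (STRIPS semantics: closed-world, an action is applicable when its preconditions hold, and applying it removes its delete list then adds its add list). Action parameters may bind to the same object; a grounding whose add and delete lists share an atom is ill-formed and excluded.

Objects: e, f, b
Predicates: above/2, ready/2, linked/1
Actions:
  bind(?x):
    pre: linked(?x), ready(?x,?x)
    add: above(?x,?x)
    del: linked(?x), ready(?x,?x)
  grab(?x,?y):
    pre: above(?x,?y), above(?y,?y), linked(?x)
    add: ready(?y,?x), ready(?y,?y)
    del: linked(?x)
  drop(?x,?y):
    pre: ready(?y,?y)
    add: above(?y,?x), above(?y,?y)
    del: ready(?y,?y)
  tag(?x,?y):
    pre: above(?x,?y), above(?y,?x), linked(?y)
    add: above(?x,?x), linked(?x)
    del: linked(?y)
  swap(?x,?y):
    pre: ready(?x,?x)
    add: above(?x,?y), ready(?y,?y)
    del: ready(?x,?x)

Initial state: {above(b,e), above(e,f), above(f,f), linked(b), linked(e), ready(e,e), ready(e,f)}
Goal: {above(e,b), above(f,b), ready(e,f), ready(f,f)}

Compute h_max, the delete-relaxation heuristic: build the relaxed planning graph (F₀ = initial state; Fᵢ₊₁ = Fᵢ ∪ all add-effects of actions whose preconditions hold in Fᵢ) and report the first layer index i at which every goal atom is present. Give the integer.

2

F0 = init (7 atoms)
F1 = F0 ∪ {above(e,b), above(e,e), ready(b,b), ready(f,e), ready(f,f)}  (12 atoms)
F2 = F1 ∪ {above(b,b), above(b,f), above(f,b), above(f,e), ready(e,b)}  (17 atoms)
goal ⊆ F2  ⇒  h_max = 2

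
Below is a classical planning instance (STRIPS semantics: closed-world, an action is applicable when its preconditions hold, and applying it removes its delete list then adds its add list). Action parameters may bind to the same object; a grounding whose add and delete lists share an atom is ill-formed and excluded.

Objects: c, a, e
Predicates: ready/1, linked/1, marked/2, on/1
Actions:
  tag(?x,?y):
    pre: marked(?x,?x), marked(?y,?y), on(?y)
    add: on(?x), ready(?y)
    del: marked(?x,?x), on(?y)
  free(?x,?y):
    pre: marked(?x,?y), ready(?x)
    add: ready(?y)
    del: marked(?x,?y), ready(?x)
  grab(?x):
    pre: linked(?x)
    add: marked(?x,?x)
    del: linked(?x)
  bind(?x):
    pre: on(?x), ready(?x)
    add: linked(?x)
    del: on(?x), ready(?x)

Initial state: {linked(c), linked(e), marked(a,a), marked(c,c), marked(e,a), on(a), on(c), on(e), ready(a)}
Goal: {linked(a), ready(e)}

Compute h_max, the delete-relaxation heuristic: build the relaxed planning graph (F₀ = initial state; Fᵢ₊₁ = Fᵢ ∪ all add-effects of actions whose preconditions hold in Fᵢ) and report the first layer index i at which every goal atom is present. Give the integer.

2

F0 = init (9 atoms)
F1 = F0 ∪ {linked(a), marked(e,e), ready(c)}  (12 atoms)
F2 = F1 ∪ {ready(e)}  (13 atoms)
goal ⊆ F2  ⇒  h_max = 2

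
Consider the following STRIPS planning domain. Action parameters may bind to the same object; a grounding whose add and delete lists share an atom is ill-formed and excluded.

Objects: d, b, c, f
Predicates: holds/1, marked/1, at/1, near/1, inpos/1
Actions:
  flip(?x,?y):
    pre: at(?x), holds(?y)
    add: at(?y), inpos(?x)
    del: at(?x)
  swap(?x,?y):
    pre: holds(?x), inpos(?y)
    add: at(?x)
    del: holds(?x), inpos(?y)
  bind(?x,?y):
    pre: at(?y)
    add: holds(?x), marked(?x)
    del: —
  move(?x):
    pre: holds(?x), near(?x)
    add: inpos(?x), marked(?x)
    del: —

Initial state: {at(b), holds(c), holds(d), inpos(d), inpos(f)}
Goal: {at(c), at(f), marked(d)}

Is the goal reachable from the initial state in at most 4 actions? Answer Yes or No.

1. flip(b,c)  →  {at(c), holds(c), holds(d), inpos(b), inpos(d), inpos(f)}
2. bind(d,c)  →  {at(c), holds(c), holds(d), inpos(b), inpos(d), inpos(f), marked(d)}
3. bind(f,c)  →  {at(c), holds(c), holds(d), holds(f), inpos(b), inpos(d), inpos(f), marked(d), marked(f)}
4. swap(f,d)  →  {at(c), at(f), holds(c), holds(d), inpos(b), inpos(f), marked(d), marked(f)}
optimal plan length = 4; 4 ≤ 4

Yes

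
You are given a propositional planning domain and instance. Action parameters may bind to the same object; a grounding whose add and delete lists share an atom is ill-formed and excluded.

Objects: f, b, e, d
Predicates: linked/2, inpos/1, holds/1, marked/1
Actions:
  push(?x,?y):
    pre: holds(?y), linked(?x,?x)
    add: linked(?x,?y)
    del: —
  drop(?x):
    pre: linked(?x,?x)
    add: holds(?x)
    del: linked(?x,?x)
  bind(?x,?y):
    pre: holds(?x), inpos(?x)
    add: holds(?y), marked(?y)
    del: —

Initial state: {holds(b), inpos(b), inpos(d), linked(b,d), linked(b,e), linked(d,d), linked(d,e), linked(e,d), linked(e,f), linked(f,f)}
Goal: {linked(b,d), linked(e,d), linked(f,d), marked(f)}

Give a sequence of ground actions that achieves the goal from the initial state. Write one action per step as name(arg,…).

1. drop(d)  →  {holds(b), holds(d), inpos(b), inpos(d), linked(b,d), linked(b,e), linked(d,e), linked(e,d), linked(e,f), linked(f,f)}
2. push(f,d)  →  {holds(b), holds(d), inpos(b), inpos(d), linked(b,d), linked(b,e), linked(d,e), linked(e,d), linked(e,f), linked(f,d), linked(f,f)}
3. bind(b,f)  →  {holds(b), holds(d), holds(f), inpos(b), inpos(d), linked(b,d), linked(b,e), linked(d,e), linked(e,d), linked(e,f), linked(f,d), linked(f,f), marked(f)}

drop(d); push(f,d); bind(b,f)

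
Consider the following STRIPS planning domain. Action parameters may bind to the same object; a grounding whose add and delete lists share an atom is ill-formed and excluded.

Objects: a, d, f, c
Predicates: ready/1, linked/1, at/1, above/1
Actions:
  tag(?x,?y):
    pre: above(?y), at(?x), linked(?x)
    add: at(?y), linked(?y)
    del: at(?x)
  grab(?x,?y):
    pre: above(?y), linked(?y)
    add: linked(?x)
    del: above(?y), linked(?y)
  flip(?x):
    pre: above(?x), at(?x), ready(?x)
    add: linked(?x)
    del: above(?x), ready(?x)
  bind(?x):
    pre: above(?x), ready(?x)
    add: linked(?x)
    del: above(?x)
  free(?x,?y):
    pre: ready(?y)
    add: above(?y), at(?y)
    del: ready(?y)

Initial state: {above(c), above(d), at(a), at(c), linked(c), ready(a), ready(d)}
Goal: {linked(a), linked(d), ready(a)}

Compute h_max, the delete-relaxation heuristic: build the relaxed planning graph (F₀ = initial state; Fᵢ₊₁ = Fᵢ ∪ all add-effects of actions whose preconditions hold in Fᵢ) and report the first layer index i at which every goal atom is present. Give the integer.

F0 = init (7 atoms)
F1 = F0 ∪ {above(a), at(d), linked(a), linked(d), linked(f)}  (12 atoms)
goal ⊆ F1  ⇒  h_max = 1

1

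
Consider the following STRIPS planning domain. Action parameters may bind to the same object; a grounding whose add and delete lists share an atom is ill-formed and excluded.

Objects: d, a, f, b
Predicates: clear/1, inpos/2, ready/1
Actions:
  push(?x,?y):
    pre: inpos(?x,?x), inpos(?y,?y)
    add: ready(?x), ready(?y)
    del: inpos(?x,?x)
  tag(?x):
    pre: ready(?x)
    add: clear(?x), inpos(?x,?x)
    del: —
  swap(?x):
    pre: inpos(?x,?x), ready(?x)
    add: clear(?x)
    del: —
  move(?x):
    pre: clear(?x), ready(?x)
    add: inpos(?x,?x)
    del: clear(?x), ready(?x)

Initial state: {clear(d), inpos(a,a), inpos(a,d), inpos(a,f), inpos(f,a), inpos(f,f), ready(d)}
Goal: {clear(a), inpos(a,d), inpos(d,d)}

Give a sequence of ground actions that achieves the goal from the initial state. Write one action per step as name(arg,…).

push(a,a); tag(d); tag(a)

1. push(a,a)  →  {clear(d), inpos(a,d), inpos(a,f), inpos(f,a), inpos(f,f), ready(a), ready(d)}
2. tag(d)  →  {clear(d), inpos(a,d), inpos(a,f), inpos(d,d), inpos(f,a), inpos(f,f), ready(a), ready(d)}
3. tag(a)  →  {clear(a), clear(d), inpos(a,a), inpos(a,d), inpos(a,f), inpos(d,d), inpos(f,a), inpos(f,f), ready(a), ready(d)}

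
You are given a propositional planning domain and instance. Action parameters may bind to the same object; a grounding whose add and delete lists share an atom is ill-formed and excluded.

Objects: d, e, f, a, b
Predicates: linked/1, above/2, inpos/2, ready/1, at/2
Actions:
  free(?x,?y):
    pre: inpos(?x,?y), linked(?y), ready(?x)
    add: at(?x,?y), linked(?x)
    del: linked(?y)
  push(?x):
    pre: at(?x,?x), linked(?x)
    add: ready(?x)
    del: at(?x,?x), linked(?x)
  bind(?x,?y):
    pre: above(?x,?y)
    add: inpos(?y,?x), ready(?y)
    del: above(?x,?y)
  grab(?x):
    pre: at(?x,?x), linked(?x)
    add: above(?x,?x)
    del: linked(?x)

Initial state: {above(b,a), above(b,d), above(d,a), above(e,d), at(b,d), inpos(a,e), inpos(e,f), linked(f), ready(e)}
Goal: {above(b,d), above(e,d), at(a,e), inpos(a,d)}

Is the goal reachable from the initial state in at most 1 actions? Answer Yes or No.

1. free(e,f)  →  {above(b,a), above(b,d), above(d,a), above(e,d), at(b,d), at(e,f), inpos(a,e), inpos(e,f), linked(e), ready(e)}
2. bind(d,a)  →  {above(b,a), above(b,d), above(e,d), at(b,d), at(e,f), inpos(a,d), inpos(a,e), inpos(e,f), linked(e), ready(a), ready(e)}
3. free(a,e)  →  {above(b,a), above(b,d), above(e,d), at(a,e), at(b,d), at(e,f), inpos(a,d), inpos(a,e), inpos(e,f), linked(a), ready(a), ready(e)}
optimal plan length = 3; 3 > 1

No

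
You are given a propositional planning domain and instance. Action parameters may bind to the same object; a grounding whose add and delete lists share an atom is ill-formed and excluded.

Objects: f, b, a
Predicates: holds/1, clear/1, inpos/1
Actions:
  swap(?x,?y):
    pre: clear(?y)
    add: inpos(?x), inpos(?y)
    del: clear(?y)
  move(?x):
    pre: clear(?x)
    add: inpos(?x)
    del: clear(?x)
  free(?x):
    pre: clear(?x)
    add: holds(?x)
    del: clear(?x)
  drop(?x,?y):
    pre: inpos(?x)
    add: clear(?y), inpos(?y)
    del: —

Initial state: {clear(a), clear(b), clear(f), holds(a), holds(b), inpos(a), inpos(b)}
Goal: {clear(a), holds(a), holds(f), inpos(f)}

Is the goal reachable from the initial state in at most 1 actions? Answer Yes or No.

No

1. swap(f,b)  →  {clear(a), clear(f), holds(a), holds(b), inpos(a), inpos(b), inpos(f)}
2. free(f)  →  {clear(a), holds(a), holds(b), holds(f), inpos(a), inpos(b), inpos(f)}
optimal plan length = 2; 2 > 1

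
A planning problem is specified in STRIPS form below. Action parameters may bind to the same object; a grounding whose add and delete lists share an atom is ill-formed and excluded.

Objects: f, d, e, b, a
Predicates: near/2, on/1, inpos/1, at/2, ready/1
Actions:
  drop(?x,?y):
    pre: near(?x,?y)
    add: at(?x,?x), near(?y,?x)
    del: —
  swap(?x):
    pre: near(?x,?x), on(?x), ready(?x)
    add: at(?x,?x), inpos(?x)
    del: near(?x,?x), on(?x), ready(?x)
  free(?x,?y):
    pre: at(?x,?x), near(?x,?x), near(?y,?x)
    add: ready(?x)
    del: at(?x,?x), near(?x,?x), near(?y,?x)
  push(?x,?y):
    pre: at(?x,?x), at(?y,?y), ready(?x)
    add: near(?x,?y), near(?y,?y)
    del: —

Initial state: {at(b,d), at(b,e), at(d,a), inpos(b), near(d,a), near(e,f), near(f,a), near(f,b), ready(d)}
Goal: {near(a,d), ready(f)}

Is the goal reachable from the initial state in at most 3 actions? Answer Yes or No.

1. drop(f,b)  →  {at(b,d), at(b,e), at(d,a), at(f,f), inpos(b), near(b,f), near(d,a), near(e,f), near(f,a), near(f,b), ready(d)}
2. drop(d,a)  →  {at(b,d), at(b,e), at(d,a), at(d,d), at(f,f), inpos(b), near(a,d), near(b,f), near(d,a), near(e,f), near(f,a), near(f,b), ready(d)}
3. push(d,f)  →  {at(b,d), at(b,e), at(d,a), at(d,d), at(f,f), inpos(b), near(a,d), near(b,f), near(d,a), near(d,f), near(e,f), near(f,a), near(f,b), near(f,f), ready(d)}
4. free(f,f)  →  {at(b,d), at(b,e), at(d,a), at(d,d), inpos(b), near(a,d), near(b,f), near(d,a), near(d,f), near(e,f), near(f,a), near(f,b), ready(d), ready(f)}
optimal plan length = 4; 4 > 3

No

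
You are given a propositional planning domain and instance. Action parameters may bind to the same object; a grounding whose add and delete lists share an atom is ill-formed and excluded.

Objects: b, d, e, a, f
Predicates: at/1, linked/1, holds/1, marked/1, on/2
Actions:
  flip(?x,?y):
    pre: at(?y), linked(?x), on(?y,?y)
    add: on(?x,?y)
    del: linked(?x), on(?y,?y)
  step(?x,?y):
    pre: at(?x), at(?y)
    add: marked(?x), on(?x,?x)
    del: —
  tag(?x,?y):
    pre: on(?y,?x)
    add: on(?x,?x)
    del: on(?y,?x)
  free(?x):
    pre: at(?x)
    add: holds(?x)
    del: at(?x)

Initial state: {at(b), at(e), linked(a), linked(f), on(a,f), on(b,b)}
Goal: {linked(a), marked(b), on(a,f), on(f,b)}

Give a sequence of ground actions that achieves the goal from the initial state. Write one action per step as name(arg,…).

flip(f,b); step(b,b)

1. flip(f,b)  →  {at(b), at(e), linked(a), on(a,f), on(f,b)}
2. step(b,b)  →  {at(b), at(e), linked(a), marked(b), on(a,f), on(b,b), on(f,b)}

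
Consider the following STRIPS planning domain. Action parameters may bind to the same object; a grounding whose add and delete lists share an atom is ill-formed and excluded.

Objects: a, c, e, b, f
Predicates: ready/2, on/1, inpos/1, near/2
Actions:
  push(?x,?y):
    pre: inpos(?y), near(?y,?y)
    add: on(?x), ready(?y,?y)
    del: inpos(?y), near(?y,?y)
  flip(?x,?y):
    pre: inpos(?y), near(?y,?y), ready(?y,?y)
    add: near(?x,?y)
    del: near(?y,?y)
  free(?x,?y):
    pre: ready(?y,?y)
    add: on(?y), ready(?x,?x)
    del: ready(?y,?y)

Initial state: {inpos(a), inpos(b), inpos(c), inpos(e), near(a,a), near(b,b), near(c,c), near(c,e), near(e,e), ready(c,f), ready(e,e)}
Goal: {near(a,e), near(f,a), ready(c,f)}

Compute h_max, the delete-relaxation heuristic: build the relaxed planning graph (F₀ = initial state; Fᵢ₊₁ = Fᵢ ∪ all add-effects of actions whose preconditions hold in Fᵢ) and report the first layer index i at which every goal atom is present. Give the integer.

F0 = init (11 atoms)
F1 = F0 ∪ {near(a,e), near(b,e), near(f,e), on(a), on(b), on(c), on(e), on(f), ready(a,a), ready(b,b), ready(c,c), ready(f,f)}  (23 atoms)
F2 = F1 ∪ {near(a,b), near(a,c), near(b,a), near(b,c), near(c,a), near(c,b), near(e,a), near(e,b), near(e,c), near(f,a), near(f,b), near(f,c)}  (35 atoms)
goal ⊆ F2  ⇒  h_max = 2

2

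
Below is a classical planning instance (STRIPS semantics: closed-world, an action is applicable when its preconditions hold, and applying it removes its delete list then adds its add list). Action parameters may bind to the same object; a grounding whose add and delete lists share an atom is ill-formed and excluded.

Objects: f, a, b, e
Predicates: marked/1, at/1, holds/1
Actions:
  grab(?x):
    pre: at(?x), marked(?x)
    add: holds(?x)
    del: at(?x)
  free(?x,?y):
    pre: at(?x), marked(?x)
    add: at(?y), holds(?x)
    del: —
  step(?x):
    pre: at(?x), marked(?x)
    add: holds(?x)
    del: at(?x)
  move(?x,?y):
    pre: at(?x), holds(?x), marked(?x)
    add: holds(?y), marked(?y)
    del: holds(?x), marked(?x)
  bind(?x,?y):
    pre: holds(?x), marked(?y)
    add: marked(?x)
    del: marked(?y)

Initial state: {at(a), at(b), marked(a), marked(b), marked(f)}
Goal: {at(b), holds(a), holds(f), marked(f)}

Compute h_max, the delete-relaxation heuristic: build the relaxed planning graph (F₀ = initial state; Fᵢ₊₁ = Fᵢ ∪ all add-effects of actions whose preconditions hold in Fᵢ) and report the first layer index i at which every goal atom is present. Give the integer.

2

F0 = init (5 atoms)
F1 = F0 ∪ {at(e), at(f), holds(a), holds(b)}  (9 atoms)
F2 = F1 ∪ {holds(e), holds(f), marked(e)}  (12 atoms)
goal ⊆ F2  ⇒  h_max = 2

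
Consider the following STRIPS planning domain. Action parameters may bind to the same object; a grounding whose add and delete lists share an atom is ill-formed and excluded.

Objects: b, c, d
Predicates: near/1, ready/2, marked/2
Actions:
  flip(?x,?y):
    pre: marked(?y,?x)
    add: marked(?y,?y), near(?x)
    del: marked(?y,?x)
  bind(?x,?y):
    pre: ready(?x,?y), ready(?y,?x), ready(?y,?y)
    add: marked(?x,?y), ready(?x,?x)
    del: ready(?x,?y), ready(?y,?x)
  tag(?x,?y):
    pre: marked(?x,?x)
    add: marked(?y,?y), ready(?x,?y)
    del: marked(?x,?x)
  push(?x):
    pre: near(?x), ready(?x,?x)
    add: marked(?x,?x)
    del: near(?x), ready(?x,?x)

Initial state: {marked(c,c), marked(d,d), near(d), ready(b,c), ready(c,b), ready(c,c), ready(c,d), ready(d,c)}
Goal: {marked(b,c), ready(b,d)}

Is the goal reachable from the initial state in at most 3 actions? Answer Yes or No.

1. bind(b,c)  →  {marked(b,c), marked(c,c), marked(d,d), near(d), ready(b,b), ready(c,c), ready(c,d), ready(d,c)}
2. tag(c,b)  →  {marked(b,b), marked(b,c), marked(d,d), near(d), ready(b,b), ready(c,b), ready(c,c), ready(c,d), ready(d,c)}
3. tag(b,d)  →  {marked(b,c), marked(d,d), near(d), ready(b,b), ready(b,d), ready(c,b), ready(c,c), ready(c,d), ready(d,c)}
optimal plan length = 3; 3 ≤ 3

Yes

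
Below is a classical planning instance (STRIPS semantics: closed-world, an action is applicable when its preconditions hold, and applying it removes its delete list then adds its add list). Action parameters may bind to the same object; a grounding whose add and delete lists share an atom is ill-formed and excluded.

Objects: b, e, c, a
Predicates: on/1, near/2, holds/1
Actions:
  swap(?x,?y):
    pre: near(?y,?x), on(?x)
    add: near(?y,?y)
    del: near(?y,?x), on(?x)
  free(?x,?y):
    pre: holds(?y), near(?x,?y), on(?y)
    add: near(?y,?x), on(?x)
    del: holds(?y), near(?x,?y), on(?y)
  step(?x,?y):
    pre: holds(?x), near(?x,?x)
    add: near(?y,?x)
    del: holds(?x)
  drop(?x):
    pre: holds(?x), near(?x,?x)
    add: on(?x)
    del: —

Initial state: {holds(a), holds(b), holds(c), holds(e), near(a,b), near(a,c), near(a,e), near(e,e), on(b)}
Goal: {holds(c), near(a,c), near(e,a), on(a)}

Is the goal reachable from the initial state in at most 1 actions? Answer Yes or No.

No

1. drop(e)  →  {holds(a), holds(b), holds(c), holds(e), near(a,b), near(a,c), near(a,e), near(e,e), on(b), on(e)}
2. free(a,e)  →  {holds(a), holds(b), holds(c), near(a,b), near(a,c), near(e,a), near(e,e), on(a), on(b)}
optimal plan length = 2; 2 > 1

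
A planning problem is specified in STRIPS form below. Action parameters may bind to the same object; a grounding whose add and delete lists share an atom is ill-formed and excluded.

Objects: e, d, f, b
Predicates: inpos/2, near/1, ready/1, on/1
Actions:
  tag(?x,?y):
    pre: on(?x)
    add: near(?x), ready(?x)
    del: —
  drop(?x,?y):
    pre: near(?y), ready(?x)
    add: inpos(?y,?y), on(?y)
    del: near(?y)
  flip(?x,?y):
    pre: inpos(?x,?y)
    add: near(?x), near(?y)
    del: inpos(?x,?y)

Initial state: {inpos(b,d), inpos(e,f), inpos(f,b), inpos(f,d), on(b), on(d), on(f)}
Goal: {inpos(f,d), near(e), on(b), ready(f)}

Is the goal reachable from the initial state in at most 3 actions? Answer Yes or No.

1. tag(f,e)  →  {inpos(b,d), inpos(e,f), inpos(f,b), inpos(f,d), near(f), on(b), on(d), on(f), ready(f)}
2. flip(e,f)  →  {inpos(b,d), inpos(f,b), inpos(f,d), near(e), near(f), on(b), on(d), on(f), ready(f)}
optimal plan length = 2; 2 ≤ 3

Yes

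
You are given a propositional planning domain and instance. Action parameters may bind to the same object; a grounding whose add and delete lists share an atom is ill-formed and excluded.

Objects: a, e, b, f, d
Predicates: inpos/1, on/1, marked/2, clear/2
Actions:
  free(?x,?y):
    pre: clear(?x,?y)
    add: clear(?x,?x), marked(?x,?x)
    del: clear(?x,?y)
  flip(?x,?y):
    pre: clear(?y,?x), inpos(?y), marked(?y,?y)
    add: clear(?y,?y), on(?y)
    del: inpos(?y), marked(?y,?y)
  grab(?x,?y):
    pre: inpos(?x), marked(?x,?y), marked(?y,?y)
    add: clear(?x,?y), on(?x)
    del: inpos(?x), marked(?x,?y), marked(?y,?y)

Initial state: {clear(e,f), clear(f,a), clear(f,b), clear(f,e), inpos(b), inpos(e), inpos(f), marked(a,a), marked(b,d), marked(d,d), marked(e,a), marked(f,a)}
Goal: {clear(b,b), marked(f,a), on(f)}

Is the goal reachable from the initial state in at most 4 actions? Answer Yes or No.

Yes

1. free(f,a)  →  {clear(e,f), clear(f,b), clear(f,e), clear(f,f), inpos(b), inpos(e), inpos(f), marked(a,a), marked(b,d), marked(d,d), marked(e,a), marked(f,a), marked(f,f)}
2. flip(e,f)  →  {clear(e,f), clear(f,b), clear(f,e), clear(f,f), inpos(b), inpos(e), marked(a,a), marked(b,d), marked(d,d), marked(e,a), marked(f,a), on(f)}
3. grab(b,d)  →  {clear(b,d), clear(e,f), clear(f,b), clear(f,e), clear(f,f), inpos(e), marked(a,a), marked(e,a), marked(f,a), on(b), on(f)}
4. free(b,d)  →  {clear(b,b), clear(e,f), clear(f,b), clear(f,e), clear(f,f), inpos(e), marked(a,a), marked(b,b), marked(e,a), marked(f,a), on(b), on(f)}
optimal plan length = 4; 4 ≤ 4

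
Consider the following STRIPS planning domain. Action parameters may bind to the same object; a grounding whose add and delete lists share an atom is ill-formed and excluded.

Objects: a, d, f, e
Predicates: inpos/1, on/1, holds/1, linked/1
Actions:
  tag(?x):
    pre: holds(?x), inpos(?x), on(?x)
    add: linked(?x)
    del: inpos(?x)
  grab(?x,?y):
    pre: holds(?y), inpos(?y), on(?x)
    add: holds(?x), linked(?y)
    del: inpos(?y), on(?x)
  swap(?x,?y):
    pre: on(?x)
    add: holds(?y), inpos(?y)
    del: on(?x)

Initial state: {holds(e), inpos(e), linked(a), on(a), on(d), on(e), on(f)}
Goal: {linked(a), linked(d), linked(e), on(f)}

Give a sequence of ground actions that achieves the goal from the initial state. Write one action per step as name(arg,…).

1. tag(e)  →  {holds(e), linked(a), linked(e), on(a), on(d), on(e), on(f)}
2. swap(a,d)  →  {holds(d), holds(e), inpos(d), linked(a), linked(e), on(d), on(e), on(f)}
3. tag(d)  →  {holds(d), holds(e), linked(a), linked(d), linked(e), on(d), on(e), on(f)}

tag(e); swap(a,d); tag(d)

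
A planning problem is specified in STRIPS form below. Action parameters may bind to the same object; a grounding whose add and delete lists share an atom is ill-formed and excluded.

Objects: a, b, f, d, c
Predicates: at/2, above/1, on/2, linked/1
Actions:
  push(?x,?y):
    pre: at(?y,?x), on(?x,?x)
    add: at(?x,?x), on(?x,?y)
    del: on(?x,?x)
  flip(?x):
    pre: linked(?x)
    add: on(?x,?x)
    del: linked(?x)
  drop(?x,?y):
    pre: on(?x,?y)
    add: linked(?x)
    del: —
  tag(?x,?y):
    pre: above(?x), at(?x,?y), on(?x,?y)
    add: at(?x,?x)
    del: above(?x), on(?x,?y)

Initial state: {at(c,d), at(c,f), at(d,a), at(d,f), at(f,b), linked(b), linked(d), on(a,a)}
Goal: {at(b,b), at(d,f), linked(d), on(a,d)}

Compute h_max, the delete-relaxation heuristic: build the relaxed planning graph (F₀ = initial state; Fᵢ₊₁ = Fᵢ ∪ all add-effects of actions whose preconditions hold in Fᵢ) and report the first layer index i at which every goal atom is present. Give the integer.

2

F0 = init (8 atoms)
F1 = F0 ∪ {at(a,a), linked(a), on(a,d), on(b,b), on(d,d)}  (13 atoms)
F2 = F1 ∪ {at(b,b), at(d,d), on(b,f), on(d,c)}  (17 atoms)
goal ⊆ F2  ⇒  h_max = 2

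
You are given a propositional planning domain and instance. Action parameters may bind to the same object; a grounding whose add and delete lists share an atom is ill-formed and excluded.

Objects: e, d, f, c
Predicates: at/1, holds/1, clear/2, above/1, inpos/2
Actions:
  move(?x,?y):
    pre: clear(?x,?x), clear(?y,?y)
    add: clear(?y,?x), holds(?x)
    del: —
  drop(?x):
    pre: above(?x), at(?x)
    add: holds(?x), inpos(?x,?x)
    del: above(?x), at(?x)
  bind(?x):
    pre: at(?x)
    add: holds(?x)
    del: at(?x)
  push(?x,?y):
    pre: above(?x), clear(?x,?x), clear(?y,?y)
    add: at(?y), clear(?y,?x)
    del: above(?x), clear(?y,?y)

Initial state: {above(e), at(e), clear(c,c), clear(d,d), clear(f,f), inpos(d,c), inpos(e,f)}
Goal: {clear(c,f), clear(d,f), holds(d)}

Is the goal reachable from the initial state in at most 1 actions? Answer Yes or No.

1. move(d,d)  →  {above(e), at(e), clear(c,c), clear(d,d), clear(f,f), holds(d), inpos(d,c), inpos(e,f)}
2. move(f,d)  →  {above(e), at(e), clear(c,c), clear(d,d), clear(d,f), clear(f,f), holds(d), holds(f), inpos(d,c), inpos(e,f)}
3. move(f,c)  →  {above(e), at(e), clear(c,c), clear(c,f), clear(d,d), clear(d,f), clear(f,f), holds(d), holds(f), inpos(d,c), inpos(e,f)}
optimal plan length = 3; 3 > 1

No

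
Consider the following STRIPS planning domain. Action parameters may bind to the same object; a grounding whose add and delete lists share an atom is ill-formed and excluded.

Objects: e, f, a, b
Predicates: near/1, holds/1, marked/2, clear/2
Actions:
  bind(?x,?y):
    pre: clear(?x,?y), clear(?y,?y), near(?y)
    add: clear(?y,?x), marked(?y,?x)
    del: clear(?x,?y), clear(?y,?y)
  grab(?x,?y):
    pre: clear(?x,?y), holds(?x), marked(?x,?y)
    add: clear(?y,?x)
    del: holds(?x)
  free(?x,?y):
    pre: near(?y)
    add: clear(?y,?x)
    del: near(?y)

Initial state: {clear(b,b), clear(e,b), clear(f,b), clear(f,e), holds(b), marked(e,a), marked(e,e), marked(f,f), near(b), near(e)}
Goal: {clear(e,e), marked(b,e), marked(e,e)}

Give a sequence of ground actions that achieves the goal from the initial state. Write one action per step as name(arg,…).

1. bind(e,b)  →  {clear(b,e), clear(f,b), clear(f,e), holds(b), marked(b,e), marked(e,a), marked(e,e), marked(f,f), near(b), near(e)}
2. free(e,e)  →  {clear(b,e), clear(e,e), clear(f,b), clear(f,e), holds(b), marked(b,e), marked(e,a), marked(e,e), marked(f,f), near(b)}

bind(e,b); free(e,e)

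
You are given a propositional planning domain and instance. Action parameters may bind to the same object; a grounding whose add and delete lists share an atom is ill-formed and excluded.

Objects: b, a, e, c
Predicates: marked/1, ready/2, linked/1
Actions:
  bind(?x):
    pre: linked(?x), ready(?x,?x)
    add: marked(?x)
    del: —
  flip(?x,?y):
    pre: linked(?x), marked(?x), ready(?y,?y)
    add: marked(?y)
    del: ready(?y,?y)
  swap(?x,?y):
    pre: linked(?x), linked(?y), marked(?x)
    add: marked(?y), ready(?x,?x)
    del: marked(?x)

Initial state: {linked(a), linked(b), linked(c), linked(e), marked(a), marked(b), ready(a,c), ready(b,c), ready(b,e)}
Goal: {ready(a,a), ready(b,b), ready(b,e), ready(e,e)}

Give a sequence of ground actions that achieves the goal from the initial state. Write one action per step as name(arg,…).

1. swap(b,a)  →  {linked(a), linked(b), linked(c), linked(e), marked(a), ready(a,c), ready(b,b), ready(b,c), ready(b,e)}
2. swap(a,e)  →  {linked(a), linked(b), linked(c), linked(e), marked(e), ready(a,a), ready(a,c), ready(b,b), ready(b,c), ready(b,e)}
3. swap(e,b)  →  {linked(a), linked(b), linked(c), linked(e), marked(b), ready(a,a), ready(a,c), ready(b,b), ready(b,c), ready(b,e), ready(e,e)}

swap(b,a); swap(a,e); swap(e,b)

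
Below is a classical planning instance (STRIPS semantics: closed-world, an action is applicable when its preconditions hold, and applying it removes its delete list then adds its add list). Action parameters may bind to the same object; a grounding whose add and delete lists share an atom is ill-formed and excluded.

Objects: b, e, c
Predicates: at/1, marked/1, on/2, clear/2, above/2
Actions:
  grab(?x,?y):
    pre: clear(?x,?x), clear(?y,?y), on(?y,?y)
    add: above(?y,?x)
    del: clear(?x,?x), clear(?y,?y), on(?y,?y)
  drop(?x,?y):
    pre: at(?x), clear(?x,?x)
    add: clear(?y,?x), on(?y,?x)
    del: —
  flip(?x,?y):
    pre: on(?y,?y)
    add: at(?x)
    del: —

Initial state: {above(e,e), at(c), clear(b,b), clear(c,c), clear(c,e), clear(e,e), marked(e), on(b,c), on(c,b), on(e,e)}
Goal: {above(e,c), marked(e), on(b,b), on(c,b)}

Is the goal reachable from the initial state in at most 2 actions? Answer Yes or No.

1. flip(b,e)  →  {above(e,e), at(b), at(c), clear(b,b), clear(c,c), clear(c,e), clear(e,e), marked(e), on(b,c), on(c,b), on(e,e)}
2. grab(c,e)  →  {above(e,c), above(e,e), at(b), at(c), clear(b,b), clear(c,e), marked(e), on(b,c), on(c,b)}
3. drop(b,b)  →  {above(e,c), above(e,e), at(b), at(c), clear(b,b), clear(c,e), marked(e), on(b,b), on(b,c), on(c,b)}
optimal plan length = 3; 3 > 2

No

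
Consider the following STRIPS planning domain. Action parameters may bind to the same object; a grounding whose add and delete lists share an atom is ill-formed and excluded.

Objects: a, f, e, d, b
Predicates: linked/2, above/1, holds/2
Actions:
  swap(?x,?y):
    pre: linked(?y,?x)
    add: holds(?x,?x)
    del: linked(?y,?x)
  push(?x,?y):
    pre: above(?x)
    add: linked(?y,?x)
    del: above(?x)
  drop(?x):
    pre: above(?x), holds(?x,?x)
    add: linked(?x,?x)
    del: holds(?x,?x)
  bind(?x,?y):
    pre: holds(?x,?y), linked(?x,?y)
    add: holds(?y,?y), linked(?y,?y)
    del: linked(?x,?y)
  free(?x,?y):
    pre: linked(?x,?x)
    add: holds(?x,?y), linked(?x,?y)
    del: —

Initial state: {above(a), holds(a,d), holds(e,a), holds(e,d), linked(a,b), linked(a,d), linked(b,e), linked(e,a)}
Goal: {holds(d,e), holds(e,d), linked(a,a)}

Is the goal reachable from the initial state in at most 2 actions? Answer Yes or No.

1. push(a,a)  →  {holds(a,d), holds(e,a), holds(e,d), linked(a,a), linked(a,b), linked(a,d), linked(b,e), linked(e,a)}
2. bind(a,d)  →  {holds(a,d), holds(d,d), holds(e,a), holds(e,d), linked(a,a), linked(a,b), linked(b,e), linked(d,d), linked(e,a)}
3. free(d,e)  →  {holds(a,d), holds(d,d), holds(d,e), holds(e,a), holds(e,d), linked(a,a), linked(a,b), linked(b,e), linked(d,d), linked(d,e), linked(e,a)}
optimal plan length = 3; 3 > 2

No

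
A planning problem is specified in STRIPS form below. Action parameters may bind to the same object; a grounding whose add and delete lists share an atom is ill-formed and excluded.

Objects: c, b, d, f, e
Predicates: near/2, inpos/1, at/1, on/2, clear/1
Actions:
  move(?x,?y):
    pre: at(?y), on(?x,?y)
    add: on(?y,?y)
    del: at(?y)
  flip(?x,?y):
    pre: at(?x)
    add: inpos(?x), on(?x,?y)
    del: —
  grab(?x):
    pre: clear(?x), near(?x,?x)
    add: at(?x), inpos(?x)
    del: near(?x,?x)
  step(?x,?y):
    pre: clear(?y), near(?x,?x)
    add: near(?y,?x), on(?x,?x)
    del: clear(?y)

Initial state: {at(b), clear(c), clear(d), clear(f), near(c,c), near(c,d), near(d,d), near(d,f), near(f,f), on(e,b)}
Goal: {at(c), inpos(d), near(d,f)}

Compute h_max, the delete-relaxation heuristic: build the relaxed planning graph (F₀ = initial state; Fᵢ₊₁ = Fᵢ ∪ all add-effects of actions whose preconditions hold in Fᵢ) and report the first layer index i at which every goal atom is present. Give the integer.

1

F0 = init (10 atoms)
F1 = F0 ∪ {at(c), at(d), at(f), inpos(b), inpos(c), inpos(d), inpos(f), near(c,f), near(d,c), near(f,c), near(f,d), on(b,b), on(b,c), on(b,d), on(b,e), on(b,f), on(c,c), on(d,d), on(f,f)}  (29 atoms)
goal ⊆ F1  ⇒  h_max = 1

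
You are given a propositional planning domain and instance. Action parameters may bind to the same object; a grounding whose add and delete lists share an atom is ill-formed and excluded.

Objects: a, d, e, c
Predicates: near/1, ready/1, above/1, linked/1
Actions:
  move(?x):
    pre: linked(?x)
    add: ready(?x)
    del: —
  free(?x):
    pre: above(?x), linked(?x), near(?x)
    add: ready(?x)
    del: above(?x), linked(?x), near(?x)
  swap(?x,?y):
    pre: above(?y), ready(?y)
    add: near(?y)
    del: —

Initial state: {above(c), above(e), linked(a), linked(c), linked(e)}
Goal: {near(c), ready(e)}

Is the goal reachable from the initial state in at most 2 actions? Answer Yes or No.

1. move(e)  →  {above(c), above(e), linked(a), linked(c), linked(e), ready(e)}
2. move(c)  →  {above(c), above(e), linked(a), linked(c), linked(e), ready(c), ready(e)}
3. swap(a,c)  →  {above(c), above(e), linked(a), linked(c), linked(e), near(c), ready(c), ready(e)}
optimal plan length = 3; 3 > 2

No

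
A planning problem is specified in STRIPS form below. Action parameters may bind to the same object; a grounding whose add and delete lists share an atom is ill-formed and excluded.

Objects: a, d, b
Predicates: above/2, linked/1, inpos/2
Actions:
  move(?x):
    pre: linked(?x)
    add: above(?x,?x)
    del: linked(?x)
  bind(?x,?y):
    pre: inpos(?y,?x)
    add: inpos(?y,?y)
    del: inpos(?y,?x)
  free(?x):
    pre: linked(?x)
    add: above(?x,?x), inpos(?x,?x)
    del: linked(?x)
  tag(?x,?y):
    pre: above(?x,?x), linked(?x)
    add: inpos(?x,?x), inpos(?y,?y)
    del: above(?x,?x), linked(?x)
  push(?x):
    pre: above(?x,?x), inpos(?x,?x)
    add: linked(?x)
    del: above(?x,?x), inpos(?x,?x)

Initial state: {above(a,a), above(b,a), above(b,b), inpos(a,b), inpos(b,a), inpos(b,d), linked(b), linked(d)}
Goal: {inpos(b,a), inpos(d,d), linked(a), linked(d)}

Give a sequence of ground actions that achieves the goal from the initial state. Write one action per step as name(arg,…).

1. bind(b,a)  →  {above(a,a), above(b,a), above(b,b), inpos(a,a), inpos(b,a), inpos(b,d), linked(b), linked(d)}
2. tag(b,d)  →  {above(a,a), above(b,a), inpos(a,a), inpos(b,a), inpos(b,b), inpos(b,d), inpos(d,d), linked(d)}
3. push(a)  →  {above(b,a), inpos(b,a), inpos(b,b), inpos(b,d), inpos(d,d), linked(a), linked(d)}

bind(b,a); tag(b,d); push(a)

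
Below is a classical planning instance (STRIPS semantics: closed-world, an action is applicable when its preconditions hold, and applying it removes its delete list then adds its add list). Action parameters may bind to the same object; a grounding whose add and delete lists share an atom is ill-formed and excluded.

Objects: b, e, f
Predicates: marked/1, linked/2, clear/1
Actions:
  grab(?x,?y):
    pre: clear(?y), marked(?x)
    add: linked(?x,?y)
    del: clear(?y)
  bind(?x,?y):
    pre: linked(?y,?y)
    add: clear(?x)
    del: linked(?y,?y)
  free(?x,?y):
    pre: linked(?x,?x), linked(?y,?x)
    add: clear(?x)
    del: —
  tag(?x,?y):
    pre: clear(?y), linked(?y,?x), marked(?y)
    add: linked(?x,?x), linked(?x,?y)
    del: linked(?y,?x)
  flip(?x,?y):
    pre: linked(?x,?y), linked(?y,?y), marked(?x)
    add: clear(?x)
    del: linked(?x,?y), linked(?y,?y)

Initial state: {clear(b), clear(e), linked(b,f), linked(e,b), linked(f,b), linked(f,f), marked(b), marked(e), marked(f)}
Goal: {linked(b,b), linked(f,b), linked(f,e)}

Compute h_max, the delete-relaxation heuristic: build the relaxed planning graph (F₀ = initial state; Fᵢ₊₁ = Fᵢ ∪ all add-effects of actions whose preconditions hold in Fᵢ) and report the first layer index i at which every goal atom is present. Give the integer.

1

F0 = init (9 atoms)
F1 = F0 ∪ {clear(f), linked(b,b), linked(b,e), linked(e,e), linked(f,e)}  (14 atoms)
goal ⊆ F1  ⇒  h_max = 1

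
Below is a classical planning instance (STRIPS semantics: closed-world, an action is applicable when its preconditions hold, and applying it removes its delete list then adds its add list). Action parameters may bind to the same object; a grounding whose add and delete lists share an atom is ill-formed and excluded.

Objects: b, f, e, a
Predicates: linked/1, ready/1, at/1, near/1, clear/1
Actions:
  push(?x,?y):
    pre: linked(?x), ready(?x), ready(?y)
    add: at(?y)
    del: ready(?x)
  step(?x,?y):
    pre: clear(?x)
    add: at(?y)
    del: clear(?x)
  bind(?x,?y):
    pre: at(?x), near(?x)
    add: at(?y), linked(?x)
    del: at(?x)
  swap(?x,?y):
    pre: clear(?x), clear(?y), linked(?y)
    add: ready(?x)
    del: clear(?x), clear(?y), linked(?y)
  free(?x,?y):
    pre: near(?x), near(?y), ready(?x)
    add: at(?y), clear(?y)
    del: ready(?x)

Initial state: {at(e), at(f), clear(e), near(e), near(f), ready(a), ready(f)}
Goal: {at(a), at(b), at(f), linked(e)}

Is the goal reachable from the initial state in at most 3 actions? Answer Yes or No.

1. step(e,b)  →  {at(b), at(e), at(f), near(e), near(f), ready(a), ready(f)}
2. bind(e,a)  →  {at(a), at(b), at(f), linked(e), near(e), near(f), ready(a), ready(f)}
optimal plan length = 2; 2 ≤ 3

Yes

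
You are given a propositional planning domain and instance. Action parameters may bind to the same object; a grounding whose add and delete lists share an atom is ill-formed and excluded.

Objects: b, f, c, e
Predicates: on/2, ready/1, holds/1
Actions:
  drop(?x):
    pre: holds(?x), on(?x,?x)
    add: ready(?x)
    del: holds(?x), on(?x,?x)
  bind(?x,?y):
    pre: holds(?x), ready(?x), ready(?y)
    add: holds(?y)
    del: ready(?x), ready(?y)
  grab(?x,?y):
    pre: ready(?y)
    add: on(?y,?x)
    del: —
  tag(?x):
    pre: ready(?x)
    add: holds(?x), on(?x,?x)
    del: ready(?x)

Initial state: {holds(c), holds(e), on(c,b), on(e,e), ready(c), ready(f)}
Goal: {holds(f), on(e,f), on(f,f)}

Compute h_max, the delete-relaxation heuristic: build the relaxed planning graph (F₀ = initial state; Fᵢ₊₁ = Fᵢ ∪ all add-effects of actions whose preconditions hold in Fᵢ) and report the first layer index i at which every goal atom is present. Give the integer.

2

F0 = init (6 atoms)
F1 = F0 ∪ {holds(f), on(c,c), on(c,e), on(c,f), on(f,b), on(f,c), on(f,e), on(f,f), ready(e)}  (15 atoms)
F2 = F1 ∪ {on(e,b), on(e,c), on(e,f)}  (18 atoms)
goal ⊆ F2  ⇒  h_max = 2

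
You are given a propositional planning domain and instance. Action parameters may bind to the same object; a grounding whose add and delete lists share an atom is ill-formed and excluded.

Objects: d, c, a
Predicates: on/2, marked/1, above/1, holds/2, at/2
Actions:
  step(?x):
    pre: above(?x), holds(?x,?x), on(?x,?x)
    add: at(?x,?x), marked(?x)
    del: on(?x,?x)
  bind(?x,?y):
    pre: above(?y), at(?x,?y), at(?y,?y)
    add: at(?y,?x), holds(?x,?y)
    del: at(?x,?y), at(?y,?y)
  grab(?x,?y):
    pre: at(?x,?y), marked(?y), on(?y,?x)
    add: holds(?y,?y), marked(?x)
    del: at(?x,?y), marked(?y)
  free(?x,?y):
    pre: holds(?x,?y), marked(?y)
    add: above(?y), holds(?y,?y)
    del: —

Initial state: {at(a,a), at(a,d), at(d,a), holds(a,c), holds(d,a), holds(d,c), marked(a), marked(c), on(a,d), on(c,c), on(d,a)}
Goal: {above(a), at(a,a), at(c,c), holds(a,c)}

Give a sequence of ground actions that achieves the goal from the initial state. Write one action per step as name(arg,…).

free(d,c); step(c); free(d,a)

1. free(d,c)  →  {above(c), at(a,a), at(a,d), at(d,a), holds(a,c), holds(c,c), holds(d,a), holds(d,c), marked(a), marked(c), on(a,d), on(c,c), on(d,a)}
2. step(c)  →  {above(c), at(a,a), at(a,d), at(c,c), at(d,a), holds(a,c), holds(c,c), holds(d,a), holds(d,c), marked(a), marked(c), on(a,d), on(d,a)}
3. free(d,a)  →  {above(a), above(c), at(a,a), at(a,d), at(c,c), at(d,a), holds(a,a), holds(a,c), holds(c,c), holds(d,a), holds(d,c), marked(a), marked(c), on(a,d), on(d,a)}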